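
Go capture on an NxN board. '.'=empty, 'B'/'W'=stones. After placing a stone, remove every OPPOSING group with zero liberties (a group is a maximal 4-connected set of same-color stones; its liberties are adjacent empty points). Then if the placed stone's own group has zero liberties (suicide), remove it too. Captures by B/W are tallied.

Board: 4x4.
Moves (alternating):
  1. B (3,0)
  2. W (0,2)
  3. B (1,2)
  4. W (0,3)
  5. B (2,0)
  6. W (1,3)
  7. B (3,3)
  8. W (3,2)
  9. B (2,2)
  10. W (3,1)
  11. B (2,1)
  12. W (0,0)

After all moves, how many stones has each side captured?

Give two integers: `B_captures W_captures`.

Move 1: B@(3,0) -> caps B=0 W=0
Move 2: W@(0,2) -> caps B=0 W=0
Move 3: B@(1,2) -> caps B=0 W=0
Move 4: W@(0,3) -> caps B=0 W=0
Move 5: B@(2,0) -> caps B=0 W=0
Move 6: W@(1,3) -> caps B=0 W=0
Move 7: B@(3,3) -> caps B=0 W=0
Move 8: W@(3,2) -> caps B=0 W=0
Move 9: B@(2,2) -> caps B=0 W=0
Move 10: W@(3,1) -> caps B=0 W=0
Move 11: B@(2,1) -> caps B=2 W=0
Move 12: W@(0,0) -> caps B=2 W=0

Answer: 2 0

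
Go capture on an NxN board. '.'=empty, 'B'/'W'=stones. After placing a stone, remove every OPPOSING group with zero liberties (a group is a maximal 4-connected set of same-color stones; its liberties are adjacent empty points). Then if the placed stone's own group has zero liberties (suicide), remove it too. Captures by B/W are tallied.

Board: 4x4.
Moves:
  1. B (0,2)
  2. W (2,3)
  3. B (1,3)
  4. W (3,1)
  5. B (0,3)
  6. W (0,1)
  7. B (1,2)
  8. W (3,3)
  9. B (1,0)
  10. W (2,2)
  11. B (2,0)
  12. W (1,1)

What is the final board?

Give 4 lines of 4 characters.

Move 1: B@(0,2) -> caps B=0 W=0
Move 2: W@(2,3) -> caps B=0 W=0
Move 3: B@(1,3) -> caps B=0 W=0
Move 4: W@(3,1) -> caps B=0 W=0
Move 5: B@(0,3) -> caps B=0 W=0
Move 6: W@(0,1) -> caps B=0 W=0
Move 7: B@(1,2) -> caps B=0 W=0
Move 8: W@(3,3) -> caps B=0 W=0
Move 9: B@(1,0) -> caps B=0 W=0
Move 10: W@(2,2) -> caps B=0 W=0
Move 11: B@(2,0) -> caps B=0 W=0
Move 12: W@(1,1) -> caps B=0 W=4

Answer: .W..
BW..
B.WW
.W.W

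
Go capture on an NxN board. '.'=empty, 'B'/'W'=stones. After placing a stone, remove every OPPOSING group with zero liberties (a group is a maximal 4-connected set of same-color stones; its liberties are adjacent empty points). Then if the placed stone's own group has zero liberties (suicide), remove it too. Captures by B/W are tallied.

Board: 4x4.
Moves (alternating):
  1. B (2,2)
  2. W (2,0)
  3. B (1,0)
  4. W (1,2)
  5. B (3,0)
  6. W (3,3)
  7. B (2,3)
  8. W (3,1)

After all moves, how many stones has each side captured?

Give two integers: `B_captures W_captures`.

Answer: 0 1

Derivation:
Move 1: B@(2,2) -> caps B=0 W=0
Move 2: W@(2,0) -> caps B=0 W=0
Move 3: B@(1,0) -> caps B=0 W=0
Move 4: W@(1,2) -> caps B=0 W=0
Move 5: B@(3,0) -> caps B=0 W=0
Move 6: W@(3,3) -> caps B=0 W=0
Move 7: B@(2,3) -> caps B=0 W=0
Move 8: W@(3,1) -> caps B=0 W=1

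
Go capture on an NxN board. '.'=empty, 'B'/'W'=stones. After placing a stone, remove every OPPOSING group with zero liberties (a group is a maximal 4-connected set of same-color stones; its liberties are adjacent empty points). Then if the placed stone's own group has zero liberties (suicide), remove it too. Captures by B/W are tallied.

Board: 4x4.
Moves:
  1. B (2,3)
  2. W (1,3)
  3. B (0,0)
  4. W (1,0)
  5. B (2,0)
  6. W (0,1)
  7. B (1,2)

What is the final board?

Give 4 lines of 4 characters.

Answer: .W..
W.BW
B..B
....

Derivation:
Move 1: B@(2,3) -> caps B=0 W=0
Move 2: W@(1,3) -> caps B=0 W=0
Move 3: B@(0,0) -> caps B=0 W=0
Move 4: W@(1,0) -> caps B=0 W=0
Move 5: B@(2,0) -> caps B=0 W=0
Move 6: W@(0,1) -> caps B=0 W=1
Move 7: B@(1,2) -> caps B=0 W=1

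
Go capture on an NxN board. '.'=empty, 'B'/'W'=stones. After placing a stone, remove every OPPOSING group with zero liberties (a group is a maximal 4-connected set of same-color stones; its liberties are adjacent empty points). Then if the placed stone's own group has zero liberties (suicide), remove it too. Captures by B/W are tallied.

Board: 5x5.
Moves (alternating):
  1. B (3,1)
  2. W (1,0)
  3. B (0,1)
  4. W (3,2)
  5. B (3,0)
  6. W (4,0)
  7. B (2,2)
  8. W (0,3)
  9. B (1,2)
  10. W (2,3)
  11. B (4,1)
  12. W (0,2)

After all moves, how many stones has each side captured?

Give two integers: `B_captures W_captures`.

Answer: 1 0

Derivation:
Move 1: B@(3,1) -> caps B=0 W=0
Move 2: W@(1,0) -> caps B=0 W=0
Move 3: B@(0,1) -> caps B=0 W=0
Move 4: W@(3,2) -> caps B=0 W=0
Move 5: B@(3,0) -> caps B=0 W=0
Move 6: W@(4,0) -> caps B=0 W=0
Move 7: B@(2,2) -> caps B=0 W=0
Move 8: W@(0,3) -> caps B=0 W=0
Move 9: B@(1,2) -> caps B=0 W=0
Move 10: W@(2,3) -> caps B=0 W=0
Move 11: B@(4,1) -> caps B=1 W=0
Move 12: W@(0,2) -> caps B=1 W=0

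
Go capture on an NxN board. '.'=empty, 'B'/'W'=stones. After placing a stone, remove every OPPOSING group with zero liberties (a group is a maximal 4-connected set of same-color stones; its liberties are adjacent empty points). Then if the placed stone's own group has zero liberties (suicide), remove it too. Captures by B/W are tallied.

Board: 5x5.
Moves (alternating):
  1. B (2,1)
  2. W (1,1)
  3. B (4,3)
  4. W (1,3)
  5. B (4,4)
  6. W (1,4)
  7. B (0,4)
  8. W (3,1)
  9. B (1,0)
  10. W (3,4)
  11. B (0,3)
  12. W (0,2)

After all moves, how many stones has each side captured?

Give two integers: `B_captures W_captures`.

Move 1: B@(2,1) -> caps B=0 W=0
Move 2: W@(1,1) -> caps B=0 W=0
Move 3: B@(4,3) -> caps B=0 W=0
Move 4: W@(1,3) -> caps B=0 W=0
Move 5: B@(4,4) -> caps B=0 W=0
Move 6: W@(1,4) -> caps B=0 W=0
Move 7: B@(0,4) -> caps B=0 W=0
Move 8: W@(3,1) -> caps B=0 W=0
Move 9: B@(1,0) -> caps B=0 W=0
Move 10: W@(3,4) -> caps B=0 W=0
Move 11: B@(0,3) -> caps B=0 W=0
Move 12: W@(0,2) -> caps B=0 W=2

Answer: 0 2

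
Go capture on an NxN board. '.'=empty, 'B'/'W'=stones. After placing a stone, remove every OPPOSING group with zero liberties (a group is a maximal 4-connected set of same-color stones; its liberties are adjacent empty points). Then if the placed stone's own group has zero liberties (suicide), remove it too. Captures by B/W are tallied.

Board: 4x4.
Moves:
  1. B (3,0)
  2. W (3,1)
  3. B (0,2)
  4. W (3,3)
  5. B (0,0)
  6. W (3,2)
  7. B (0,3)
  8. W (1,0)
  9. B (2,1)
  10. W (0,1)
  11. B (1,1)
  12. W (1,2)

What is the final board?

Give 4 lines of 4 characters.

Move 1: B@(3,0) -> caps B=0 W=0
Move 2: W@(3,1) -> caps B=0 W=0
Move 3: B@(0,2) -> caps B=0 W=0
Move 4: W@(3,3) -> caps B=0 W=0
Move 5: B@(0,0) -> caps B=0 W=0
Move 6: W@(3,2) -> caps B=0 W=0
Move 7: B@(0,3) -> caps B=0 W=0
Move 8: W@(1,0) -> caps B=0 W=0
Move 9: B@(2,1) -> caps B=0 W=0
Move 10: W@(0,1) -> caps B=0 W=1
Move 11: B@(1,1) -> caps B=0 W=1
Move 12: W@(1,2) -> caps B=0 W=1

Answer: .WBB
WBW.
.B..
BWWW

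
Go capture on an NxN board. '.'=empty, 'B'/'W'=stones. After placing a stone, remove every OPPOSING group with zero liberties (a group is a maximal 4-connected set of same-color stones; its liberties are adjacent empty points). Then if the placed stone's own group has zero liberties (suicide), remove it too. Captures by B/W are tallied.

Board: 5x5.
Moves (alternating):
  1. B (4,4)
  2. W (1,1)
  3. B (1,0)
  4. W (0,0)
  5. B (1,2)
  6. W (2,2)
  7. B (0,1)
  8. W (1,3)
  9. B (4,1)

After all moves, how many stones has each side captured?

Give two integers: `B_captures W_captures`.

Move 1: B@(4,4) -> caps B=0 W=0
Move 2: W@(1,1) -> caps B=0 W=0
Move 3: B@(1,0) -> caps B=0 W=0
Move 4: W@(0,0) -> caps B=0 W=0
Move 5: B@(1,2) -> caps B=0 W=0
Move 6: W@(2,2) -> caps B=0 W=0
Move 7: B@(0,1) -> caps B=1 W=0
Move 8: W@(1,3) -> caps B=1 W=0
Move 9: B@(4,1) -> caps B=1 W=0

Answer: 1 0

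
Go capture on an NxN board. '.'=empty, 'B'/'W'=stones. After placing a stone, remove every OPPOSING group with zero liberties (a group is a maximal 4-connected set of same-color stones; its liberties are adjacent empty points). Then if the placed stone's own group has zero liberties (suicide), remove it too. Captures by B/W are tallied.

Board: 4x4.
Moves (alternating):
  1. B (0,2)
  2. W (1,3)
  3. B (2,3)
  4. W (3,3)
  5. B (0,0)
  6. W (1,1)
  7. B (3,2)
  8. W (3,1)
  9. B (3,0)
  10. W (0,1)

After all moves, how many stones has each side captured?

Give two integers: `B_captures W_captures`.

Answer: 1 0

Derivation:
Move 1: B@(0,2) -> caps B=0 W=0
Move 2: W@(1,3) -> caps B=0 W=0
Move 3: B@(2,3) -> caps B=0 W=0
Move 4: W@(3,3) -> caps B=0 W=0
Move 5: B@(0,0) -> caps B=0 W=0
Move 6: W@(1,1) -> caps B=0 W=0
Move 7: B@(3,2) -> caps B=1 W=0
Move 8: W@(3,1) -> caps B=1 W=0
Move 9: B@(3,0) -> caps B=1 W=0
Move 10: W@(0,1) -> caps B=1 W=0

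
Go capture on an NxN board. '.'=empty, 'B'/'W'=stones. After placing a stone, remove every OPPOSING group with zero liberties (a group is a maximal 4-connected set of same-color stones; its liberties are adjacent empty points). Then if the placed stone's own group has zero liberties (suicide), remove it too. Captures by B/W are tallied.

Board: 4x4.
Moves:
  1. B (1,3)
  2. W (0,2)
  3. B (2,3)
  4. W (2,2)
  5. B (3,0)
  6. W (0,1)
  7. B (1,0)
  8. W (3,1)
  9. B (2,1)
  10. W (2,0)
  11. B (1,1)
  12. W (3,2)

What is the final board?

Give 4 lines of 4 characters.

Answer: .WW.
BB.B
WBWB
.WW.

Derivation:
Move 1: B@(1,3) -> caps B=0 W=0
Move 2: W@(0,2) -> caps B=0 W=0
Move 3: B@(2,3) -> caps B=0 W=0
Move 4: W@(2,2) -> caps B=0 W=0
Move 5: B@(3,0) -> caps B=0 W=0
Move 6: W@(0,1) -> caps B=0 W=0
Move 7: B@(1,0) -> caps B=0 W=0
Move 8: W@(3,1) -> caps B=0 W=0
Move 9: B@(2,1) -> caps B=0 W=0
Move 10: W@(2,0) -> caps B=0 W=1
Move 11: B@(1,1) -> caps B=0 W=1
Move 12: W@(3,2) -> caps B=0 W=1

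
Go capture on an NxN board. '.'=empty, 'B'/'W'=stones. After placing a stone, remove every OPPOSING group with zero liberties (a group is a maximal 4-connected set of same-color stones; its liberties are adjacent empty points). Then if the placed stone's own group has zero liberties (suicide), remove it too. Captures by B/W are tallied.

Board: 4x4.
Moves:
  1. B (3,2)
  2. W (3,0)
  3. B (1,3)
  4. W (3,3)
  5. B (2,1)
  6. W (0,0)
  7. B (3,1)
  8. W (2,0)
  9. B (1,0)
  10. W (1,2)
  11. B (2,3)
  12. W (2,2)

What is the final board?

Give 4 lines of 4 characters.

Move 1: B@(3,2) -> caps B=0 W=0
Move 2: W@(3,0) -> caps B=0 W=0
Move 3: B@(1,3) -> caps B=0 W=0
Move 4: W@(3,3) -> caps B=0 W=0
Move 5: B@(2,1) -> caps B=0 W=0
Move 6: W@(0,0) -> caps B=0 W=0
Move 7: B@(3,1) -> caps B=0 W=0
Move 8: W@(2,0) -> caps B=0 W=0
Move 9: B@(1,0) -> caps B=2 W=0
Move 10: W@(1,2) -> caps B=2 W=0
Move 11: B@(2,3) -> caps B=3 W=0
Move 12: W@(2,2) -> caps B=3 W=0

Answer: W...
B.WB
.BWB
.BB.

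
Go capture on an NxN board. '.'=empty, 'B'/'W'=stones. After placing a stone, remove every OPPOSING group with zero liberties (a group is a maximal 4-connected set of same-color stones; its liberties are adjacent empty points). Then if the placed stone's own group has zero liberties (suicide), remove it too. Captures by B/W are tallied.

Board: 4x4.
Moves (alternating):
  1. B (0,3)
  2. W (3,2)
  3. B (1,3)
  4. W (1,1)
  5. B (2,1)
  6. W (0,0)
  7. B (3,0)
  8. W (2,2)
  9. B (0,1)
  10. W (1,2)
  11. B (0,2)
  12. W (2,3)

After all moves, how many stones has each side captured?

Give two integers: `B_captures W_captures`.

Answer: 0 4

Derivation:
Move 1: B@(0,3) -> caps B=0 W=0
Move 2: W@(3,2) -> caps B=0 W=0
Move 3: B@(1,3) -> caps B=0 W=0
Move 4: W@(1,1) -> caps B=0 W=0
Move 5: B@(2,1) -> caps B=0 W=0
Move 6: W@(0,0) -> caps B=0 W=0
Move 7: B@(3,0) -> caps B=0 W=0
Move 8: W@(2,2) -> caps B=0 W=0
Move 9: B@(0,1) -> caps B=0 W=0
Move 10: W@(1,2) -> caps B=0 W=0
Move 11: B@(0,2) -> caps B=0 W=0
Move 12: W@(2,3) -> caps B=0 W=4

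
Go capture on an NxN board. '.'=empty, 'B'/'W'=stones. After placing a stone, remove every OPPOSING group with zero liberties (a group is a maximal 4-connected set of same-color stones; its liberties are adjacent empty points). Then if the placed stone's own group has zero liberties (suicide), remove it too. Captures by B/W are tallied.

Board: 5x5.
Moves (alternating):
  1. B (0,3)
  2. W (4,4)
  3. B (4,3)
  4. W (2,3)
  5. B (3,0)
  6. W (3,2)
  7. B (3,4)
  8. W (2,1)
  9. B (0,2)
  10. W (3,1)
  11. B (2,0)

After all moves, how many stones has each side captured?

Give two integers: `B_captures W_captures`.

Move 1: B@(0,3) -> caps B=0 W=0
Move 2: W@(4,4) -> caps B=0 W=0
Move 3: B@(4,3) -> caps B=0 W=0
Move 4: W@(2,3) -> caps B=0 W=0
Move 5: B@(3,0) -> caps B=0 W=0
Move 6: W@(3,2) -> caps B=0 W=0
Move 7: B@(3,4) -> caps B=1 W=0
Move 8: W@(2,1) -> caps B=1 W=0
Move 9: B@(0,2) -> caps B=1 W=0
Move 10: W@(3,1) -> caps B=1 W=0
Move 11: B@(2,0) -> caps B=1 W=0

Answer: 1 0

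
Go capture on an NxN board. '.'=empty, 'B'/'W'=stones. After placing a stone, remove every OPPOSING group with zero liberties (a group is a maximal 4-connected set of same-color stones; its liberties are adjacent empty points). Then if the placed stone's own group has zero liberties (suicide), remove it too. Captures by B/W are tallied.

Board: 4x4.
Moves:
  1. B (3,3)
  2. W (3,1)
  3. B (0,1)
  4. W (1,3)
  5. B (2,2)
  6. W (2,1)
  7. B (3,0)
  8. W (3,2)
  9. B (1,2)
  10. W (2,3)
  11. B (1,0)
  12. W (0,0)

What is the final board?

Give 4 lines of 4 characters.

Move 1: B@(3,3) -> caps B=0 W=0
Move 2: W@(3,1) -> caps B=0 W=0
Move 3: B@(0,1) -> caps B=0 W=0
Move 4: W@(1,3) -> caps B=0 W=0
Move 5: B@(2,2) -> caps B=0 W=0
Move 6: W@(2,1) -> caps B=0 W=0
Move 7: B@(3,0) -> caps B=0 W=0
Move 8: W@(3,2) -> caps B=0 W=0
Move 9: B@(1,2) -> caps B=0 W=0
Move 10: W@(2,3) -> caps B=0 W=1
Move 11: B@(1,0) -> caps B=0 W=1
Move 12: W@(0,0) -> caps B=0 W=1

Answer: .B..
B.BW
.WBW
BWW.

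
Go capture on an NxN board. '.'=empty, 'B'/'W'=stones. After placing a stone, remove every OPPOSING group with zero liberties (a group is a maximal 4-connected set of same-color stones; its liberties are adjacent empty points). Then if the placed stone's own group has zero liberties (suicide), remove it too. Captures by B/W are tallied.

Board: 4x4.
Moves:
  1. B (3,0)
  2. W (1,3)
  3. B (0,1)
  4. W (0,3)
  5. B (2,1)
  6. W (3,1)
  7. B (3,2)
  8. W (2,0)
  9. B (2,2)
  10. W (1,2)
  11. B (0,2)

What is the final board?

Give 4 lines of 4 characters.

Move 1: B@(3,0) -> caps B=0 W=0
Move 2: W@(1,3) -> caps B=0 W=0
Move 3: B@(0,1) -> caps B=0 W=0
Move 4: W@(0,3) -> caps B=0 W=0
Move 5: B@(2,1) -> caps B=0 W=0
Move 6: W@(3,1) -> caps B=0 W=0
Move 7: B@(3,2) -> caps B=1 W=0
Move 8: W@(2,0) -> caps B=1 W=0
Move 9: B@(2,2) -> caps B=1 W=0
Move 10: W@(1,2) -> caps B=1 W=0
Move 11: B@(0,2) -> caps B=1 W=0

Answer: .BBW
..WW
WBB.
B.B.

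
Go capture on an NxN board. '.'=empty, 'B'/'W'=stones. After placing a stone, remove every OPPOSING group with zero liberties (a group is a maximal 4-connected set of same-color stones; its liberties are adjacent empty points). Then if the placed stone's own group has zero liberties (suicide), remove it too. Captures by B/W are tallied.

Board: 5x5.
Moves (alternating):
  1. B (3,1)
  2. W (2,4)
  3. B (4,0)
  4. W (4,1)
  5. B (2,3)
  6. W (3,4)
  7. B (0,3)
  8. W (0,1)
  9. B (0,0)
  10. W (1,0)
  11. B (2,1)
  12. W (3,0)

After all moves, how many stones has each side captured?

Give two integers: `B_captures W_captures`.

Answer: 0 2

Derivation:
Move 1: B@(3,1) -> caps B=0 W=0
Move 2: W@(2,4) -> caps B=0 W=0
Move 3: B@(4,0) -> caps B=0 W=0
Move 4: W@(4,1) -> caps B=0 W=0
Move 5: B@(2,3) -> caps B=0 W=0
Move 6: W@(3,4) -> caps B=0 W=0
Move 7: B@(0,3) -> caps B=0 W=0
Move 8: W@(0,1) -> caps B=0 W=0
Move 9: B@(0,0) -> caps B=0 W=0
Move 10: W@(1,0) -> caps B=0 W=1
Move 11: B@(2,1) -> caps B=0 W=1
Move 12: W@(3,0) -> caps B=0 W=2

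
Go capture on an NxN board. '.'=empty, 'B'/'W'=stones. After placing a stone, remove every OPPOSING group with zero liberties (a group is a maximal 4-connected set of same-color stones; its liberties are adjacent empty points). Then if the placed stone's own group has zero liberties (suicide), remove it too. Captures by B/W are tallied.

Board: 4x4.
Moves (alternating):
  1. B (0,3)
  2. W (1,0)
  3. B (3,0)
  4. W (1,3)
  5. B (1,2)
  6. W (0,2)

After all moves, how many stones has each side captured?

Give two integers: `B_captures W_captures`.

Move 1: B@(0,3) -> caps B=0 W=0
Move 2: W@(1,0) -> caps B=0 W=0
Move 3: B@(3,0) -> caps B=0 W=0
Move 4: W@(1,3) -> caps B=0 W=0
Move 5: B@(1,2) -> caps B=0 W=0
Move 6: W@(0,2) -> caps B=0 W=1

Answer: 0 1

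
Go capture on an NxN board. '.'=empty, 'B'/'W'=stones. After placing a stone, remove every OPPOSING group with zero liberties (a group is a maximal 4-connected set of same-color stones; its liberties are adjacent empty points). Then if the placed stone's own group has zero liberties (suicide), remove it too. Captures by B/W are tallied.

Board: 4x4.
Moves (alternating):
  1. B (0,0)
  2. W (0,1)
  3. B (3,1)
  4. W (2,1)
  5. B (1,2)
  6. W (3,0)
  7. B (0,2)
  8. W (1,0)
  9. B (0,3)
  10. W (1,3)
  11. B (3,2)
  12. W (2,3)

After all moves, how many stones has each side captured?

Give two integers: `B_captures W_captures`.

Answer: 0 1

Derivation:
Move 1: B@(0,0) -> caps B=0 W=0
Move 2: W@(0,1) -> caps B=0 W=0
Move 3: B@(3,1) -> caps B=0 W=0
Move 4: W@(2,1) -> caps B=0 W=0
Move 5: B@(1,2) -> caps B=0 W=0
Move 6: W@(3,0) -> caps B=0 W=0
Move 7: B@(0,2) -> caps B=0 W=0
Move 8: W@(1,0) -> caps B=0 W=1
Move 9: B@(0,3) -> caps B=0 W=1
Move 10: W@(1,3) -> caps B=0 W=1
Move 11: B@(3,2) -> caps B=0 W=1
Move 12: W@(2,3) -> caps B=0 W=1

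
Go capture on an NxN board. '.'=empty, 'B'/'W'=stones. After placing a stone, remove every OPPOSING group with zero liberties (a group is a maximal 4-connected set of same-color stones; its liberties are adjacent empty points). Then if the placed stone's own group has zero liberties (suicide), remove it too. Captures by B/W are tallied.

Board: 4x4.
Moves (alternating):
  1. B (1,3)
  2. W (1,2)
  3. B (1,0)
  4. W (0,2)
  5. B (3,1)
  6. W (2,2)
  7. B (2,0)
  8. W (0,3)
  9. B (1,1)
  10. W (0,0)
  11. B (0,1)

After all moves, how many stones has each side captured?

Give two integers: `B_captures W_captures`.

Answer: 1 0

Derivation:
Move 1: B@(1,3) -> caps B=0 W=0
Move 2: W@(1,2) -> caps B=0 W=0
Move 3: B@(1,0) -> caps B=0 W=0
Move 4: W@(0,2) -> caps B=0 W=0
Move 5: B@(3,1) -> caps B=0 W=0
Move 6: W@(2,2) -> caps B=0 W=0
Move 7: B@(2,0) -> caps B=0 W=0
Move 8: W@(0,3) -> caps B=0 W=0
Move 9: B@(1,1) -> caps B=0 W=0
Move 10: W@(0,0) -> caps B=0 W=0
Move 11: B@(0,1) -> caps B=1 W=0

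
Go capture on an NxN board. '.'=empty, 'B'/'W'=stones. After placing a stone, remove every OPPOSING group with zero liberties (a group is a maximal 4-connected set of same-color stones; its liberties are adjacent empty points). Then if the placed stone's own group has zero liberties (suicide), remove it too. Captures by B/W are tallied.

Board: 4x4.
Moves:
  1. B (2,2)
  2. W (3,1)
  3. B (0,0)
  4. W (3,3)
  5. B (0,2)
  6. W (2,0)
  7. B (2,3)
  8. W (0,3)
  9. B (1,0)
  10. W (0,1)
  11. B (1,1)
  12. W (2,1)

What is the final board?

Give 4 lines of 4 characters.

Move 1: B@(2,2) -> caps B=0 W=0
Move 2: W@(3,1) -> caps B=0 W=0
Move 3: B@(0,0) -> caps B=0 W=0
Move 4: W@(3,3) -> caps B=0 W=0
Move 5: B@(0,2) -> caps B=0 W=0
Move 6: W@(2,0) -> caps B=0 W=0
Move 7: B@(2,3) -> caps B=0 W=0
Move 8: W@(0,3) -> caps B=0 W=0
Move 9: B@(1,0) -> caps B=0 W=0
Move 10: W@(0,1) -> caps B=0 W=0
Move 11: B@(1,1) -> caps B=1 W=0
Move 12: W@(2,1) -> caps B=1 W=0

Answer: B.BW
BB..
WWBB
.W.W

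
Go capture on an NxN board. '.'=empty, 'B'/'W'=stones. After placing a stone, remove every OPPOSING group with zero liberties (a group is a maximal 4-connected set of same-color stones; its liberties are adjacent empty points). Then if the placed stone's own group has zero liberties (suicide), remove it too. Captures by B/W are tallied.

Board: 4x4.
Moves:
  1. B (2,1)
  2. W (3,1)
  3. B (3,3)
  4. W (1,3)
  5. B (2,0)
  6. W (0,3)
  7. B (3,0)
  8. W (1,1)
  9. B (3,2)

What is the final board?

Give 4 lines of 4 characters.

Move 1: B@(2,1) -> caps B=0 W=0
Move 2: W@(3,1) -> caps B=0 W=0
Move 3: B@(3,3) -> caps B=0 W=0
Move 4: W@(1,3) -> caps B=0 W=0
Move 5: B@(2,0) -> caps B=0 W=0
Move 6: W@(0,3) -> caps B=0 W=0
Move 7: B@(3,0) -> caps B=0 W=0
Move 8: W@(1,1) -> caps B=0 W=0
Move 9: B@(3,2) -> caps B=1 W=0

Answer: ...W
.W.W
BB..
B.BB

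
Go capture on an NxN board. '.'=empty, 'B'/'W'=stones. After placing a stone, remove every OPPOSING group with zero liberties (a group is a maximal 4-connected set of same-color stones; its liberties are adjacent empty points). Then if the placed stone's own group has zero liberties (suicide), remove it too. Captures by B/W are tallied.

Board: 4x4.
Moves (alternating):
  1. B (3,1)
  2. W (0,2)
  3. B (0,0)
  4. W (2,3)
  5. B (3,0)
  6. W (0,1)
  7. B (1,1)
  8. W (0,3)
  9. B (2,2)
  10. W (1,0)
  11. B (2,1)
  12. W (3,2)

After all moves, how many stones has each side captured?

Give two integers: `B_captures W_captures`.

Move 1: B@(3,1) -> caps B=0 W=0
Move 2: W@(0,2) -> caps B=0 W=0
Move 3: B@(0,0) -> caps B=0 W=0
Move 4: W@(2,3) -> caps B=0 W=0
Move 5: B@(3,0) -> caps B=0 W=0
Move 6: W@(0,1) -> caps B=0 W=0
Move 7: B@(1,1) -> caps B=0 W=0
Move 8: W@(0,3) -> caps B=0 W=0
Move 9: B@(2,2) -> caps B=0 W=0
Move 10: W@(1,0) -> caps B=0 W=1
Move 11: B@(2,1) -> caps B=0 W=1
Move 12: W@(3,2) -> caps B=0 W=1

Answer: 0 1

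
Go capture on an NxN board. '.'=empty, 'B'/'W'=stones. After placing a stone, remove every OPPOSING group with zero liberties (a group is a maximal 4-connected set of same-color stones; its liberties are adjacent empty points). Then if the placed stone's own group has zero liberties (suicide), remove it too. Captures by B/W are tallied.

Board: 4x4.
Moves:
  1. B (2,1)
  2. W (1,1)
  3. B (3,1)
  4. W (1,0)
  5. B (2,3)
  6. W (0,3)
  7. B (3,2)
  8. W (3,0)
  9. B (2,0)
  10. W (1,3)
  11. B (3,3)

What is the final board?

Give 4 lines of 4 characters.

Move 1: B@(2,1) -> caps B=0 W=0
Move 2: W@(1,1) -> caps B=0 W=0
Move 3: B@(3,1) -> caps B=0 W=0
Move 4: W@(1,0) -> caps B=0 W=0
Move 5: B@(2,3) -> caps B=0 W=0
Move 6: W@(0,3) -> caps B=0 W=0
Move 7: B@(3,2) -> caps B=0 W=0
Move 8: W@(3,0) -> caps B=0 W=0
Move 9: B@(2,0) -> caps B=1 W=0
Move 10: W@(1,3) -> caps B=1 W=0
Move 11: B@(3,3) -> caps B=1 W=0

Answer: ...W
WW.W
BB.B
.BBB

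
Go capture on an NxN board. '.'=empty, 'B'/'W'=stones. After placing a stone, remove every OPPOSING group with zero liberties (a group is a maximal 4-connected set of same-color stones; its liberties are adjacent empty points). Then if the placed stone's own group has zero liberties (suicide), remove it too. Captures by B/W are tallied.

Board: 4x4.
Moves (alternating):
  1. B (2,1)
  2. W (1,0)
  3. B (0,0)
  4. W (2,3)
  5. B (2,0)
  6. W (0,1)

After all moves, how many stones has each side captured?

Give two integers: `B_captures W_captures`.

Move 1: B@(2,1) -> caps B=0 W=0
Move 2: W@(1,0) -> caps B=0 W=0
Move 3: B@(0,0) -> caps B=0 W=0
Move 4: W@(2,3) -> caps B=0 W=0
Move 5: B@(2,0) -> caps B=0 W=0
Move 6: W@(0,1) -> caps B=0 W=1

Answer: 0 1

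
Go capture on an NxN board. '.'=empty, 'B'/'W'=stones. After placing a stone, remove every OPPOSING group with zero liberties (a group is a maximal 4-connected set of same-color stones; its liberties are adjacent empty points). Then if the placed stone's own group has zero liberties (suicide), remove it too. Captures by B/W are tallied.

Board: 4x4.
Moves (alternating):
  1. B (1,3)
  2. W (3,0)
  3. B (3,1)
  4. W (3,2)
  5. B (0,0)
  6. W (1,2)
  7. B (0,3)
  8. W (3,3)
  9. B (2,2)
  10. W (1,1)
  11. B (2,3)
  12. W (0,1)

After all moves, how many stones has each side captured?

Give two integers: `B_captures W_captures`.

Answer: 2 0

Derivation:
Move 1: B@(1,3) -> caps B=0 W=0
Move 2: W@(3,0) -> caps B=0 W=0
Move 3: B@(3,1) -> caps B=0 W=0
Move 4: W@(3,2) -> caps B=0 W=0
Move 5: B@(0,0) -> caps B=0 W=0
Move 6: W@(1,2) -> caps B=0 W=0
Move 7: B@(0,3) -> caps B=0 W=0
Move 8: W@(3,3) -> caps B=0 W=0
Move 9: B@(2,2) -> caps B=0 W=0
Move 10: W@(1,1) -> caps B=0 W=0
Move 11: B@(2,3) -> caps B=2 W=0
Move 12: W@(0,1) -> caps B=2 W=0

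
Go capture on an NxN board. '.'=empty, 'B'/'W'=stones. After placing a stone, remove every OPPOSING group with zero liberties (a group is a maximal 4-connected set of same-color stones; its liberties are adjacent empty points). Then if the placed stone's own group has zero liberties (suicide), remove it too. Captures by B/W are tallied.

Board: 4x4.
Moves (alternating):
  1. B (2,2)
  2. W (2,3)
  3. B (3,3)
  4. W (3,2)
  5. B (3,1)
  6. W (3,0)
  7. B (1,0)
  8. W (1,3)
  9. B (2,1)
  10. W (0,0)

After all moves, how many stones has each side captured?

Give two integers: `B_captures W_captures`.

Answer: 0 1

Derivation:
Move 1: B@(2,2) -> caps B=0 W=0
Move 2: W@(2,3) -> caps B=0 W=0
Move 3: B@(3,3) -> caps B=0 W=0
Move 4: W@(3,2) -> caps B=0 W=1
Move 5: B@(3,1) -> caps B=0 W=1
Move 6: W@(3,0) -> caps B=0 W=1
Move 7: B@(1,0) -> caps B=0 W=1
Move 8: W@(1,3) -> caps B=0 W=1
Move 9: B@(2,1) -> caps B=0 W=1
Move 10: W@(0,0) -> caps B=0 W=1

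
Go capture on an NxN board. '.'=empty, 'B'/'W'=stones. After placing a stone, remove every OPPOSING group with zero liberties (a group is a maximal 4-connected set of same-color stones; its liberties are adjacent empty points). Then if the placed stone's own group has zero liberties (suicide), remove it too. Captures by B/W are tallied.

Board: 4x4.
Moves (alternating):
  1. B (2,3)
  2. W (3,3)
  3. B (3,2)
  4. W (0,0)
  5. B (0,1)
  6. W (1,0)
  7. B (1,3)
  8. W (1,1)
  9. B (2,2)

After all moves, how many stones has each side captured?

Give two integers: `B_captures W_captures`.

Move 1: B@(2,3) -> caps B=0 W=0
Move 2: W@(3,3) -> caps B=0 W=0
Move 3: B@(3,2) -> caps B=1 W=0
Move 4: W@(0,0) -> caps B=1 W=0
Move 5: B@(0,1) -> caps B=1 W=0
Move 6: W@(1,0) -> caps B=1 W=0
Move 7: B@(1,3) -> caps B=1 W=0
Move 8: W@(1,1) -> caps B=1 W=0
Move 9: B@(2,2) -> caps B=1 W=0

Answer: 1 0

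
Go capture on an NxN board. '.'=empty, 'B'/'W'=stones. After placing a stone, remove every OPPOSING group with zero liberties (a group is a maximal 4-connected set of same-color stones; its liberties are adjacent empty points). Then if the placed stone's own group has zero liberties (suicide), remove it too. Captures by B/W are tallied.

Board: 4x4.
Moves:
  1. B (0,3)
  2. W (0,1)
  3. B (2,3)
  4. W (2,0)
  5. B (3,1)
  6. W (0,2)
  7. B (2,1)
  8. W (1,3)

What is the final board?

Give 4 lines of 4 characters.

Move 1: B@(0,3) -> caps B=0 W=0
Move 2: W@(0,1) -> caps B=0 W=0
Move 3: B@(2,3) -> caps B=0 W=0
Move 4: W@(2,0) -> caps B=0 W=0
Move 5: B@(3,1) -> caps B=0 W=0
Move 6: W@(0,2) -> caps B=0 W=0
Move 7: B@(2,1) -> caps B=0 W=0
Move 8: W@(1,3) -> caps B=0 W=1

Answer: .WW.
...W
WB.B
.B..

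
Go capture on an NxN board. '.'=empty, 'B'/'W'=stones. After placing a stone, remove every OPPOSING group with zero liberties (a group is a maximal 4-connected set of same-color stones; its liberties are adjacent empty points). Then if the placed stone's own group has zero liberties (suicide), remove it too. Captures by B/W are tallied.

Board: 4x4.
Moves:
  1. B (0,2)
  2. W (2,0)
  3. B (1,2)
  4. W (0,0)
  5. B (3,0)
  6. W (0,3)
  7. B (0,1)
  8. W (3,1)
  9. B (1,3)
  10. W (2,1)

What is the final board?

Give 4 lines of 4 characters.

Answer: WBB.
..BB
WW..
.W..

Derivation:
Move 1: B@(0,2) -> caps B=0 W=0
Move 2: W@(2,0) -> caps B=0 W=0
Move 3: B@(1,2) -> caps B=0 W=0
Move 4: W@(0,0) -> caps B=0 W=0
Move 5: B@(3,0) -> caps B=0 W=0
Move 6: W@(0,3) -> caps B=0 W=0
Move 7: B@(0,1) -> caps B=0 W=0
Move 8: W@(3,1) -> caps B=0 W=1
Move 9: B@(1,3) -> caps B=1 W=1
Move 10: W@(2,1) -> caps B=1 W=1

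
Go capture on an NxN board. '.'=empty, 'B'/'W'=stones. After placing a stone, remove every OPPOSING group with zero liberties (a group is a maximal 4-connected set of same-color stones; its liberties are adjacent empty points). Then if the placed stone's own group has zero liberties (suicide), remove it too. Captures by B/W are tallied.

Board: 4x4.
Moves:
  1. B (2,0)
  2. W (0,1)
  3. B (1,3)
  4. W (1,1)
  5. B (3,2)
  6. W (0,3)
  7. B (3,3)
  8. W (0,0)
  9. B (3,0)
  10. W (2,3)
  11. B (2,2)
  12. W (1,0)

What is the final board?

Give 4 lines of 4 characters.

Answer: WW.W
WW.B
B.B.
B.BB

Derivation:
Move 1: B@(2,0) -> caps B=0 W=0
Move 2: W@(0,1) -> caps B=0 W=0
Move 3: B@(1,3) -> caps B=0 W=0
Move 4: W@(1,1) -> caps B=0 W=0
Move 5: B@(3,2) -> caps B=0 W=0
Move 6: W@(0,3) -> caps B=0 W=0
Move 7: B@(3,3) -> caps B=0 W=0
Move 8: W@(0,0) -> caps B=0 W=0
Move 9: B@(3,0) -> caps B=0 W=0
Move 10: W@(2,3) -> caps B=0 W=0
Move 11: B@(2,2) -> caps B=1 W=0
Move 12: W@(1,0) -> caps B=1 W=0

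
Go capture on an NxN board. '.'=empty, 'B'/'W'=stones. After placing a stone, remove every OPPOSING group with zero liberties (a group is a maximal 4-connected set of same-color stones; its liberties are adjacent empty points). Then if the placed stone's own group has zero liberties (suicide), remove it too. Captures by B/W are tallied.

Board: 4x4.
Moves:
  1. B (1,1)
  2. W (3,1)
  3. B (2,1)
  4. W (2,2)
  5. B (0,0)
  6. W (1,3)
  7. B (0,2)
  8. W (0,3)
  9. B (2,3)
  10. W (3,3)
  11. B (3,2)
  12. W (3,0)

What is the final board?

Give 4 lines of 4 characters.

Move 1: B@(1,1) -> caps B=0 W=0
Move 2: W@(3,1) -> caps B=0 W=0
Move 3: B@(2,1) -> caps B=0 W=0
Move 4: W@(2,2) -> caps B=0 W=0
Move 5: B@(0,0) -> caps B=0 W=0
Move 6: W@(1,3) -> caps B=0 W=0
Move 7: B@(0,2) -> caps B=0 W=0
Move 8: W@(0,3) -> caps B=0 W=0
Move 9: B@(2,3) -> caps B=0 W=0
Move 10: W@(3,3) -> caps B=0 W=1
Move 11: B@(3,2) -> caps B=0 W=1
Move 12: W@(3,0) -> caps B=0 W=1

Answer: B.BW
.B.W
.BW.
WW.W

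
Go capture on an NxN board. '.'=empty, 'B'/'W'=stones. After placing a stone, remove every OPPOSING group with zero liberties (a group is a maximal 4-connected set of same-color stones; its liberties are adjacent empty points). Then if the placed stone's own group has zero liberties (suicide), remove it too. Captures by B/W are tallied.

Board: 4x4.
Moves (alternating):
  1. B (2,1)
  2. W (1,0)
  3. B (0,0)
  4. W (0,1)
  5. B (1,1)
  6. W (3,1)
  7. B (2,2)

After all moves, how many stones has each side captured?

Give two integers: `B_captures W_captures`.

Move 1: B@(2,1) -> caps B=0 W=0
Move 2: W@(1,0) -> caps B=0 W=0
Move 3: B@(0,0) -> caps B=0 W=0
Move 4: W@(0,1) -> caps B=0 W=1
Move 5: B@(1,1) -> caps B=0 W=1
Move 6: W@(3,1) -> caps B=0 W=1
Move 7: B@(2,2) -> caps B=0 W=1

Answer: 0 1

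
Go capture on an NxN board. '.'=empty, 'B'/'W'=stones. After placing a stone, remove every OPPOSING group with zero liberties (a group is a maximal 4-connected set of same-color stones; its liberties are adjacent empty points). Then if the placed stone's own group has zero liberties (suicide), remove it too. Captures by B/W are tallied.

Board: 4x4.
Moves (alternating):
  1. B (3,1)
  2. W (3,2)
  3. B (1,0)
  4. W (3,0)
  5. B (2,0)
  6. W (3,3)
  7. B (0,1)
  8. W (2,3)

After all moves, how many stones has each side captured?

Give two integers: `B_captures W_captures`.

Answer: 1 0

Derivation:
Move 1: B@(3,1) -> caps B=0 W=0
Move 2: W@(3,2) -> caps B=0 W=0
Move 3: B@(1,0) -> caps B=0 W=0
Move 4: W@(3,0) -> caps B=0 W=0
Move 5: B@(2,0) -> caps B=1 W=0
Move 6: W@(3,3) -> caps B=1 W=0
Move 7: B@(0,1) -> caps B=1 W=0
Move 8: W@(2,3) -> caps B=1 W=0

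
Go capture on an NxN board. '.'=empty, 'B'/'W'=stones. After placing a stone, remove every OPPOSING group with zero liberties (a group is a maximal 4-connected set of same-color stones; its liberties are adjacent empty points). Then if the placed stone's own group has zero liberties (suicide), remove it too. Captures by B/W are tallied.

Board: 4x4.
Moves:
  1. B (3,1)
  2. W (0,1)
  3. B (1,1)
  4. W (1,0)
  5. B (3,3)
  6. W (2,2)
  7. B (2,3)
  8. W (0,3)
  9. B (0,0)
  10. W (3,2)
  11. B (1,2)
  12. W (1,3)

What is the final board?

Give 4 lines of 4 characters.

Move 1: B@(3,1) -> caps B=0 W=0
Move 2: W@(0,1) -> caps B=0 W=0
Move 3: B@(1,1) -> caps B=0 W=0
Move 4: W@(1,0) -> caps B=0 W=0
Move 5: B@(3,3) -> caps B=0 W=0
Move 6: W@(2,2) -> caps B=0 W=0
Move 7: B@(2,3) -> caps B=0 W=0
Move 8: W@(0,3) -> caps B=0 W=0
Move 9: B@(0,0) -> caps B=0 W=0
Move 10: W@(3,2) -> caps B=0 W=0
Move 11: B@(1,2) -> caps B=0 W=0
Move 12: W@(1,3) -> caps B=0 W=2

Answer: .W.W
WBBW
..W.
.BW.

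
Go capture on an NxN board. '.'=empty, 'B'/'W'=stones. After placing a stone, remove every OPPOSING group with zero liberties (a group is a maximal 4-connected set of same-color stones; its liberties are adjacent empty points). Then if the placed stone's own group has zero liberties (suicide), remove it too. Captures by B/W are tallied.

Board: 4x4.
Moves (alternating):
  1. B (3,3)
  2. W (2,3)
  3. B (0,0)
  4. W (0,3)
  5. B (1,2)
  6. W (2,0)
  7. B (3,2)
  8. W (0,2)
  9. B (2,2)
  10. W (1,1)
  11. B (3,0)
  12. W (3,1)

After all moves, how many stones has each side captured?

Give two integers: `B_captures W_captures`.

Move 1: B@(3,3) -> caps B=0 W=0
Move 2: W@(2,3) -> caps B=0 W=0
Move 3: B@(0,0) -> caps B=0 W=0
Move 4: W@(0,3) -> caps B=0 W=0
Move 5: B@(1,2) -> caps B=0 W=0
Move 6: W@(2,0) -> caps B=0 W=0
Move 7: B@(3,2) -> caps B=0 W=0
Move 8: W@(0,2) -> caps B=0 W=0
Move 9: B@(2,2) -> caps B=0 W=0
Move 10: W@(1,1) -> caps B=0 W=0
Move 11: B@(3,0) -> caps B=0 W=0
Move 12: W@(3,1) -> caps B=0 W=1

Answer: 0 1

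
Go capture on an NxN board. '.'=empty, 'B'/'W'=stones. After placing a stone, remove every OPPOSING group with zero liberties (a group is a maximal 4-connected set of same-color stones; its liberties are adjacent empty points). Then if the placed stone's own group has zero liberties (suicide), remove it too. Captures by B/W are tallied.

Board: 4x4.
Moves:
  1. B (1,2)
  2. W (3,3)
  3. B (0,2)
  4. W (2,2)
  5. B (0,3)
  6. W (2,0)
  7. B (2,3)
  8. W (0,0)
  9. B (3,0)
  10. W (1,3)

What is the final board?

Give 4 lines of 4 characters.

Move 1: B@(1,2) -> caps B=0 W=0
Move 2: W@(3,3) -> caps B=0 W=0
Move 3: B@(0,2) -> caps B=0 W=0
Move 4: W@(2,2) -> caps B=0 W=0
Move 5: B@(0,3) -> caps B=0 W=0
Move 6: W@(2,0) -> caps B=0 W=0
Move 7: B@(2,3) -> caps B=0 W=0
Move 8: W@(0,0) -> caps B=0 W=0
Move 9: B@(3,0) -> caps B=0 W=0
Move 10: W@(1,3) -> caps B=0 W=1

Answer: W.BB
..BW
W.W.
B..W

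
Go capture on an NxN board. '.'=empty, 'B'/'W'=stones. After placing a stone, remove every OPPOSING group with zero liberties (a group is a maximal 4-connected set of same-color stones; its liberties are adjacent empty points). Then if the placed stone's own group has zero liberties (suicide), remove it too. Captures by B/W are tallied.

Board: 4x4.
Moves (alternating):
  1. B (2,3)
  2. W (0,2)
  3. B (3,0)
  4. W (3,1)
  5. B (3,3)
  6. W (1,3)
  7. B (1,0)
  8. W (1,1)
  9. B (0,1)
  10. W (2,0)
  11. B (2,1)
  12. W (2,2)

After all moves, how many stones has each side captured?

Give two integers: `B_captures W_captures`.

Answer: 0 2

Derivation:
Move 1: B@(2,3) -> caps B=0 W=0
Move 2: W@(0,2) -> caps B=0 W=0
Move 3: B@(3,0) -> caps B=0 W=0
Move 4: W@(3,1) -> caps B=0 W=0
Move 5: B@(3,3) -> caps B=0 W=0
Move 6: W@(1,3) -> caps B=0 W=0
Move 7: B@(1,0) -> caps B=0 W=0
Move 8: W@(1,1) -> caps B=0 W=0
Move 9: B@(0,1) -> caps B=0 W=0
Move 10: W@(2,0) -> caps B=0 W=1
Move 11: B@(2,1) -> caps B=0 W=1
Move 12: W@(2,2) -> caps B=0 W=2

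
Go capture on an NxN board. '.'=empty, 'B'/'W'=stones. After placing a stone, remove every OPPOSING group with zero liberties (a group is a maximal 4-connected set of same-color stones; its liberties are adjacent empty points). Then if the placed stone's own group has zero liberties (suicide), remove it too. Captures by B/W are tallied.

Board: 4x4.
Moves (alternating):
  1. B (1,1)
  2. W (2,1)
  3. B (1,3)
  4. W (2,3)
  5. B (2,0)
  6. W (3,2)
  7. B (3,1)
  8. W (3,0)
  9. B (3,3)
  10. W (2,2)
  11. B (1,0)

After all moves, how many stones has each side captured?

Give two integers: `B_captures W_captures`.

Answer: 0 1

Derivation:
Move 1: B@(1,1) -> caps B=0 W=0
Move 2: W@(2,1) -> caps B=0 W=0
Move 3: B@(1,3) -> caps B=0 W=0
Move 4: W@(2,3) -> caps B=0 W=0
Move 5: B@(2,0) -> caps B=0 W=0
Move 6: W@(3,2) -> caps B=0 W=0
Move 7: B@(3,1) -> caps B=0 W=0
Move 8: W@(3,0) -> caps B=0 W=1
Move 9: B@(3,3) -> caps B=0 W=1
Move 10: W@(2,2) -> caps B=0 W=1
Move 11: B@(1,0) -> caps B=0 W=1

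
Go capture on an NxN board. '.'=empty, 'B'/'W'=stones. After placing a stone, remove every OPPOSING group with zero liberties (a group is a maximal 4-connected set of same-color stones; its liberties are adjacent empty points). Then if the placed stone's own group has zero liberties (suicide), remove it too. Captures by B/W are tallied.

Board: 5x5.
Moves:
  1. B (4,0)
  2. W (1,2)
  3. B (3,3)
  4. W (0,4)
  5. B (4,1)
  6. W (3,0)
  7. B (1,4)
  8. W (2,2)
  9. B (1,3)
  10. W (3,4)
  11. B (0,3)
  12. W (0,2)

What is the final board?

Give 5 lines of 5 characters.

Answer: ..WB.
..WBB
..W..
W..BW
BB...

Derivation:
Move 1: B@(4,0) -> caps B=0 W=0
Move 2: W@(1,2) -> caps B=0 W=0
Move 3: B@(3,3) -> caps B=0 W=0
Move 4: W@(0,4) -> caps B=0 W=0
Move 5: B@(4,1) -> caps B=0 W=0
Move 6: W@(3,0) -> caps B=0 W=0
Move 7: B@(1,4) -> caps B=0 W=0
Move 8: W@(2,2) -> caps B=0 W=0
Move 9: B@(1,3) -> caps B=0 W=0
Move 10: W@(3,4) -> caps B=0 W=0
Move 11: B@(0,3) -> caps B=1 W=0
Move 12: W@(0,2) -> caps B=1 W=0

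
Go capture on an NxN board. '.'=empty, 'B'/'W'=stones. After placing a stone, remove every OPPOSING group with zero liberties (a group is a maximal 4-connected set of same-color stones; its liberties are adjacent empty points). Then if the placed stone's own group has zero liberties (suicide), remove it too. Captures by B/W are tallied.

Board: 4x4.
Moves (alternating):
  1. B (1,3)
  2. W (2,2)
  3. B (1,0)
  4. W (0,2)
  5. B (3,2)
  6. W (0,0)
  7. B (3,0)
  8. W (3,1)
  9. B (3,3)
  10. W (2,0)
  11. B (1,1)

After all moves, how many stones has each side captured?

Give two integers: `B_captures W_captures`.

Move 1: B@(1,3) -> caps B=0 W=0
Move 2: W@(2,2) -> caps B=0 W=0
Move 3: B@(1,0) -> caps B=0 W=0
Move 4: W@(0,2) -> caps B=0 W=0
Move 5: B@(3,2) -> caps B=0 W=0
Move 6: W@(0,0) -> caps B=0 W=0
Move 7: B@(3,0) -> caps B=0 W=0
Move 8: W@(3,1) -> caps B=0 W=0
Move 9: B@(3,3) -> caps B=0 W=0
Move 10: W@(2,0) -> caps B=0 W=1
Move 11: B@(1,1) -> caps B=0 W=1

Answer: 0 1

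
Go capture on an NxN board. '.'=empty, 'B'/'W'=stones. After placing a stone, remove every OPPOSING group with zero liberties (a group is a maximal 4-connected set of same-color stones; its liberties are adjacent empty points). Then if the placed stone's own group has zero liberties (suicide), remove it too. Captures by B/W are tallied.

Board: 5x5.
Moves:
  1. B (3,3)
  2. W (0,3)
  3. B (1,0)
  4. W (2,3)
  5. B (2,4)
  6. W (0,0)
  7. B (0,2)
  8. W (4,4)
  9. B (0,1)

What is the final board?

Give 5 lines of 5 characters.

Move 1: B@(3,3) -> caps B=0 W=0
Move 2: W@(0,3) -> caps B=0 W=0
Move 3: B@(1,0) -> caps B=0 W=0
Move 4: W@(2,3) -> caps B=0 W=0
Move 5: B@(2,4) -> caps B=0 W=0
Move 6: W@(0,0) -> caps B=0 W=0
Move 7: B@(0,2) -> caps B=0 W=0
Move 8: W@(4,4) -> caps B=0 W=0
Move 9: B@(0,1) -> caps B=1 W=0

Answer: .BBW.
B....
...WB
...B.
....W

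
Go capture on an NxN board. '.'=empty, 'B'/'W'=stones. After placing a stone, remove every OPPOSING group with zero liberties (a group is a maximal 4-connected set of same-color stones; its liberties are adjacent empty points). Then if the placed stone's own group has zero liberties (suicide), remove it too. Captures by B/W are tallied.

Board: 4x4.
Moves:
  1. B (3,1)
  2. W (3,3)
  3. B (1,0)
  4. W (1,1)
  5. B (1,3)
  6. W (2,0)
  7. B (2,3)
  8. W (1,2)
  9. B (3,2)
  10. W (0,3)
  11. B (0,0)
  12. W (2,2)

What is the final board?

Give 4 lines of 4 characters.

Answer: B..W
BWWB
W.WB
.BB.

Derivation:
Move 1: B@(3,1) -> caps B=0 W=0
Move 2: W@(3,3) -> caps B=0 W=0
Move 3: B@(1,0) -> caps B=0 W=0
Move 4: W@(1,1) -> caps B=0 W=0
Move 5: B@(1,3) -> caps B=0 W=0
Move 6: W@(2,0) -> caps B=0 W=0
Move 7: B@(2,3) -> caps B=0 W=0
Move 8: W@(1,2) -> caps B=0 W=0
Move 9: B@(3,2) -> caps B=1 W=0
Move 10: W@(0,3) -> caps B=1 W=0
Move 11: B@(0,0) -> caps B=1 W=0
Move 12: W@(2,2) -> caps B=1 W=0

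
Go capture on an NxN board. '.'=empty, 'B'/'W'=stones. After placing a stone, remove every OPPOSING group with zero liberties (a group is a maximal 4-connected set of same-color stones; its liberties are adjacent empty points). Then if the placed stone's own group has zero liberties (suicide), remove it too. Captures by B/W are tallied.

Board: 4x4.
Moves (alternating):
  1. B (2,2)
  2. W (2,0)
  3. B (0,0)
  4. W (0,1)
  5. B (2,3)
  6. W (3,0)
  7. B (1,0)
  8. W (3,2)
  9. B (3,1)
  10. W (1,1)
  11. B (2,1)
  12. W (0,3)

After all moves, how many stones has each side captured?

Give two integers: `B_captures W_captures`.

Move 1: B@(2,2) -> caps B=0 W=0
Move 2: W@(2,0) -> caps B=0 W=0
Move 3: B@(0,0) -> caps B=0 W=0
Move 4: W@(0,1) -> caps B=0 W=0
Move 5: B@(2,3) -> caps B=0 W=0
Move 6: W@(3,0) -> caps B=0 W=0
Move 7: B@(1,0) -> caps B=0 W=0
Move 8: W@(3,2) -> caps B=0 W=0
Move 9: B@(3,1) -> caps B=0 W=0
Move 10: W@(1,1) -> caps B=0 W=2
Move 11: B@(2,1) -> caps B=0 W=2
Move 12: W@(0,3) -> caps B=0 W=2

Answer: 0 2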